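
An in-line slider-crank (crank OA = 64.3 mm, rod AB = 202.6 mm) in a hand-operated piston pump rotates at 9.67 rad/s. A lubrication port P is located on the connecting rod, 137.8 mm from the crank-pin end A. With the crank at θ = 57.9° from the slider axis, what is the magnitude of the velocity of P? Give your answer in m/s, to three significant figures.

0.599

ω = 9.67 rad/s.  Crank-pin speed |V_A| = rω = 0.62178 m/s, perpendicular to OA.
Rod angle: sinφ = −(r/L) sinθ ⇒ φ = -15.596°; ω_rod = −rω cosθ/√(L²−r²sin²θ) = -1.6932 rad/s.
V_P = V_A + ω_rod × AP, with AP = 0.1378 m along the rod.
Components: V_Px = −rω sinθ − a·ω_rod·sinφ = -0.58945 m/s;  V_Py = rω cosθ + a·ω_rod·cosφ = +0.10568 m/s.
|V_P| = √(V_Px² + V_Py²) = 0.59885 m/s.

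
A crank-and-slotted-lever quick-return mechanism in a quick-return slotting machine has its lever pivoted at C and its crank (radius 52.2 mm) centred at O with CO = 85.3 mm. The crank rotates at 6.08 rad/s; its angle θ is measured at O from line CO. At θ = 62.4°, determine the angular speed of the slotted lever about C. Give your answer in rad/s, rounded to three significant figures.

ω = 6.08 rad/s
Crank pin A relative to C: A = (d + r cosθ, r sinθ); lever angle φ = atan2(r sinθ, d + r cosθ).
Differentiating tanφ: φ̇ = rω(d cosθ + r)/(d² + r² + 2dr cosθ).
d² + r² + 2dr cosθ = |CA|² = 0.0141267 m²;  d cosθ + r = +0.091719 m.
|ω_lever| = |0.0522·6.08·+0.091719| / 0.0141267 = 2.0606 rad/s.

2.06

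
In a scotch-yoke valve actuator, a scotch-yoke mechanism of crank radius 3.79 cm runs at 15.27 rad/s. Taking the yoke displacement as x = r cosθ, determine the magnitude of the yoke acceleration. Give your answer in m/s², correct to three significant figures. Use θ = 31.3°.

7.55

ω = 15.27 rad/s
x = r cosθ ⇒ ẍ = −rω² cosθ (ω constant).
|a| = rω²|cosθ| = 0.0379·(15.27)²·|cos 31.3°| = 7.5511 m/s².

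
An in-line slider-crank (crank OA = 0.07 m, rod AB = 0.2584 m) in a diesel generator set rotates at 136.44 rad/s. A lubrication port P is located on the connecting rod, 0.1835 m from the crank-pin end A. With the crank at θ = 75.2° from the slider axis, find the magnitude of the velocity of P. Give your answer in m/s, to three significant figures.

9.73

ω = 136.4 rad/s.  Crank-pin speed |V_A| = rω = 9.5508 m/s, perpendicular to OA.
Rod angle: sinφ = −(r/L) sinθ ⇒ φ = -15.183°; ω_rod = −rω cosθ/√(L²−r²sin²θ) = -9.7831 rad/s.
V_P = V_A + ω_rod × AP, with AP = 0.1835 m along the rod.
Components: V_Px = −rω sinθ − a·ω_rod·sinφ = -9.7041 m/s;  V_Py = rω cosθ + a·ω_rod·cosφ = +0.70718 m/s.
|V_P| = √(V_Px² + V_Py²) = 9.7299 m/s.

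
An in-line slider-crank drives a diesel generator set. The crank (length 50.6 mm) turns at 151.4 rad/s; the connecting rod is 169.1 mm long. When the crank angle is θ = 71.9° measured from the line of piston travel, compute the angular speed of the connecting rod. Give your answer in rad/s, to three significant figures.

ω = 151.4 rad/s
The rod makes angle φ with the slider axis where L sinφ = r sinθ; differentiating, L cosφ·φ̇ = r ω cosθ.
L cosφ = √(L² − r² sin²θ) = 0.16212 m.
|ω_rod| = r ω |cosθ| / √(L² − r² sin²θ) = 0.0506·151.4·0.31068/0.16212 = 14.681 rad/s.

14.7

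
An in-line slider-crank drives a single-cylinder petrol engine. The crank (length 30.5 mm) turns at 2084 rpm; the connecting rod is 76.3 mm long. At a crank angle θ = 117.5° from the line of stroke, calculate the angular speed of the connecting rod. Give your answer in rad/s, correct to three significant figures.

ω = 218.2 rad/s (converted from 2084 rpm).
The rod makes angle φ with the slider axis where L sinφ = r sinθ; differentiating, L cosφ·φ̇ = r ω cosθ.
L cosφ = √(L² − r² sin²θ) = 0.071343 m.
|ω_rod| = r ω |cosθ| / √(L² − r² sin²θ) = 0.0305·218.2·0.46175/0.071343 = 43.081 rad/s.

43.1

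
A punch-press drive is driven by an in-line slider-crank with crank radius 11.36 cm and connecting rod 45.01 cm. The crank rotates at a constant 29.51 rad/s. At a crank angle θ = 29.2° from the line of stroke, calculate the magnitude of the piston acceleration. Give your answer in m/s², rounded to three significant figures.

ω = 29.51 rad/s
x(θ) = r cosθ + √(L² − r² sin²θ); with ω constant, a = ω²·d²x/dθ².
d²x/dθ² = −r cosθ − r²(cos2θ)/√u − r⁴ sin²2θ/(4u^{3/2}),  u = L² − r² sin²θ = 0.199519 m².
Substituting r = 0.1136 m, L = 0.4501 m, θ = 29.2°: d²x/dθ² = -0.11464 m.
a = ω²·d²x/dθ² = (29.51)²·(-0.11464) = -99.834 m/s²;  |a| = 99.834 m/s².

99.8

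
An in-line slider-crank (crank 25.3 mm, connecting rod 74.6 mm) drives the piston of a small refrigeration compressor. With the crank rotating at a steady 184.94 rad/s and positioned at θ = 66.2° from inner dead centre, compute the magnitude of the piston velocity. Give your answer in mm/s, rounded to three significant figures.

4900

ω = 184.9 rad/s
For an in-line slider-crank, x = r cosθ + √(L² − r² sin²θ), so v = −rω sinθ·[1 + r cosθ/√(L² − r² sin²θ)].
With r = 0.0253 m, L = 0.0746 m, θ = 66.2°: √(L² − r² sin²θ) = 0.070918 m.
v = −0.0253·184.9·0.91496·[1 + 0.0253·0.40355/0.070918] = -4.8974 m/s.
|v| = 4.8974 m/s = 4897.4 mm/s.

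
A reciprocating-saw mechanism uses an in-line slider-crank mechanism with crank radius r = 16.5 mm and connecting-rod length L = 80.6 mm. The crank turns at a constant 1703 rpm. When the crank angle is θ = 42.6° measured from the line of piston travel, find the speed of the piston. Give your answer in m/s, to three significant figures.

ω = 2π·1703/60 = 178.3 rad/s
For an in-line slider-crank, x = r cosθ + √(L² − r² sin²θ), so v = −rω sinθ·[1 + r cosθ/√(L² − r² sin²θ)].
With r = 0.0165 m, L = 0.0806 m, θ = 42.6°: √(L² − r² sin²θ) = 0.079822 m.
v = −0.0165·178.3·0.67688·[1 + 0.0165·0.73610/0.079822] = -2.2948 m/s.
|v| = 2.2948 m/s.

2.29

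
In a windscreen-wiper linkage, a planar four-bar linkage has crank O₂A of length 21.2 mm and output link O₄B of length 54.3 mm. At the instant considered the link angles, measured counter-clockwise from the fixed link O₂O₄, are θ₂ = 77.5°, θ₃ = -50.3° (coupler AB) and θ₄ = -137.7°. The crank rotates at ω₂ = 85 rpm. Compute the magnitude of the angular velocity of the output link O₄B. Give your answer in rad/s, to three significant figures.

2.75

ω₂ = 8.901 rad/s (from 85 rpm).
Differentiating the loop-closure r₂e^{iθ₂}+r₃e^{iθ₃}=r₁+r₄e^{iθ₄} gives r₂ω₂e^{iθ₂}+r₃ω₃e^{iθ₃}=r₄ω₄e^{iθ₄}.
Eliminating the other unknown: ω₄ = r₂ω₂ sin(θ₂−θ₃) / [r₄ sin(θ₄−θ₃)].
Numerator sine = +0.79016; denominator sine = -0.99897.
Result = 0.0212·8.901·(+0.79016) / (0.0543·(-0.99897)) = -2.7488 rad/s; magnitude 2.7488 rad/s.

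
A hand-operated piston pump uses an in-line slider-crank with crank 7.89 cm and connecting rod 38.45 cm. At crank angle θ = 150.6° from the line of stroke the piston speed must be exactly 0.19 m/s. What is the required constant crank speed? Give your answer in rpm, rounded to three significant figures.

57.1

For an in-line slider-crank, |v_piston| = rω|sinθ|·[1 + r cosθ/√(L² − r² sin²θ)].
With r = 0.0789 m, L = 0.3845 m, θ = 150.6°: the bracketed kinematic factor |dx/dθ| = 0.031773 m.
ω = v/|dx/dθ| = 0.19/0.031773 = 5.98 rad/s.
N = 60ω/(2π) = 57.105 rpm.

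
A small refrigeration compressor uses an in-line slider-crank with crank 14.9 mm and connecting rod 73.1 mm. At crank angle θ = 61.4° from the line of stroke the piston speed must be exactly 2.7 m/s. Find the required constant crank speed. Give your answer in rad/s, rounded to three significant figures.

188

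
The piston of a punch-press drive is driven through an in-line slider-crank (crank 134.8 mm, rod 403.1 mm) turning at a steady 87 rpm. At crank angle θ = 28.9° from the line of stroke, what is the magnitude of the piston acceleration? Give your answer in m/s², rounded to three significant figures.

ω = 2π·87/60 = 9.111 rad/s
x(θ) = r cosθ + √(L² − r² sin²θ); with ω constant, a = ω²·d²x/dθ².
d²x/dθ² = −r cosθ − r²(cos2θ)/√u − r⁴ sin²2θ/(4u^{3/2}),  u = L² − r² sin²θ = 0.158246 m².
Substituting r = 0.1348 m, L = 0.4031 m, θ = 28.9°: d²x/dθ² = -0.14329 m.
a = ω²·d²x/dθ² = (9.111)²·(-0.14329) = -11.894 m/s²;  |a| = 11.894 m/s².

11.9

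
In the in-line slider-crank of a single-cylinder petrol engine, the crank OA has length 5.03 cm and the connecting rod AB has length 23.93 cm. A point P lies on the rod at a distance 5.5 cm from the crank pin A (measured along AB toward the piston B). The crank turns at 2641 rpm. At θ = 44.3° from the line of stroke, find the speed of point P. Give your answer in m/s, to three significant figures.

12.6

ω = 276.6 rad/s.  Crank-pin speed |V_A| = rω = 13.911 m/s, perpendicular to OA.
Rod angle: sinφ = −(r/L) sinθ ⇒ φ = -8.442°; ω_rod = −rω cosθ/√(L²−r²sin²θ) = -42.061 rad/s.
V_P = V_A + ω_rod × AP, with AP = 0.055 m along the rod.
Components: V_Px = −rω sinθ − a·ω_rod·sinφ = -10.055 m/s;  V_Py = rω cosθ + a·ω_rod·cosφ = +7.6679 m/s.
|V_P| = √(V_Px² + V_Py²) = 12.645 m/s.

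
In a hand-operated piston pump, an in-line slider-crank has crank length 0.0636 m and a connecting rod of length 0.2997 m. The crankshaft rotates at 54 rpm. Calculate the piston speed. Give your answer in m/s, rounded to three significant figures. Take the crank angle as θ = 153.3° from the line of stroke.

ω = 2π·54/60 = 5.655 rad/s
For an in-line slider-crank, x = r cosθ + √(L² − r² sin²θ), so v = −rω sinθ·[1 + r cosθ/√(L² − r² sin²θ)].
With r = 0.0636 m, L = 0.2997 m, θ = 153.3°: √(L² − r² sin²θ) = 0.29833 m.
v = −0.0636·5.655·0.44932·[1 + 0.0636·-0.89337/0.29833] = -0.13082 m/s.
|v| = 0.13082 m/s.

0.131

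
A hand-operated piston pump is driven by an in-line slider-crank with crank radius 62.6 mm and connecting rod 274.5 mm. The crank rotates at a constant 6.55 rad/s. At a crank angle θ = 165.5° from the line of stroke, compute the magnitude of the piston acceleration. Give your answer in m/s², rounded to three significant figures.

2.06

ω = 6.55 rad/s
x(θ) = r cosθ + √(L² − r² sin²θ); with ω constant, a = ω²·d²x/dθ².
d²x/dθ² = −r cosθ − r²(cos2θ)/√u − r⁴ sin²2θ/(4u^{3/2}),  u = L² − r² sin²θ = 0.0751046 m².
Substituting r = 0.0626 m, L = 0.2745 m, θ = 165.5°: d²x/dθ² = +0.048056 m.
a = ω²·d²x/dθ² = (6.55)²·(+0.048056) = +2.0617 m/s²;  |a| = 2.0617 m/s².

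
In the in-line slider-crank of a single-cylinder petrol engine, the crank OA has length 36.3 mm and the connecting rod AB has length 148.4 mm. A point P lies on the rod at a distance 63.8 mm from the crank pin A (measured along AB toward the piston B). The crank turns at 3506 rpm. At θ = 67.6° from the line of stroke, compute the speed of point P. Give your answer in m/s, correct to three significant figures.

13.2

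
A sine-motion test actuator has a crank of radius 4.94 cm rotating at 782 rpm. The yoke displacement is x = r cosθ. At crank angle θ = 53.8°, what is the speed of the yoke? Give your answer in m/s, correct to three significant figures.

ω = 81.89 rad/s (from 782 rpm).
x = r cosθ ⇒ ẋ = −rω sinθ.
|v| = rω|sinθ| = 0.0494·81.89·|sin 53.8°| = 3.2645 m/s.

3.26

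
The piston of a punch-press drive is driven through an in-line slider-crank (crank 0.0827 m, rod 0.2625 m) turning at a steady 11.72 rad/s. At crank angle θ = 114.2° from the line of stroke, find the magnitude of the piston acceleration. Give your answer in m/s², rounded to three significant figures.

ω = 11.72 rad/s
x(θ) = r cosθ + √(L² − r² sin²θ); with ω constant, a = ω²·d²x/dθ².
d²x/dθ² = −r cosθ − r²(cos2θ)/√u − r⁴ sin²2θ/(4u^{3/2}),  u = L² − r² sin²θ = 0.0632162 m².
Substituting r = 0.0827 m, L = 0.2625 m, θ = 114.2°: d²x/dθ² = +0.051549 m.
a = ω²·d²x/dθ² = (11.72)²·(+0.051549) = +7.0807 m/s²;  |a| = 7.0807 m/s².

7.08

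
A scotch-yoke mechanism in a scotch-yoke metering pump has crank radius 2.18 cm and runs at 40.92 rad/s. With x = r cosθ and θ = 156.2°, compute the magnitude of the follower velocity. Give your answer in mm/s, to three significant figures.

ω = 40.92 rad/s
x = r cosθ ⇒ ẋ = −rω sinθ.
|v| = rω|sinθ| = 0.0218·40.92·|sin 156.2°| = 0.35999 m/s = 359.99 mm/s.

360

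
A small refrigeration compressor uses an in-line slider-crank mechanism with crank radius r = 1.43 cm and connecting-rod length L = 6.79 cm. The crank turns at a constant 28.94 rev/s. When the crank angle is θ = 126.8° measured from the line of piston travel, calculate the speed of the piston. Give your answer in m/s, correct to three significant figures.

ω = 2π·28.9 = 181.8 rad/s
For an in-line slider-crank, x = r cosθ + √(L² − r² sin²θ), so v = −rω sinθ·[1 + r cosθ/√(L² − r² sin²θ)].
With r = 0.0143 m, L = 0.0679 m, θ = 126.8°: √(L² − r² sin²θ) = 0.066928 m.
v = −0.0143·181.8·0.80073·[1 + 0.0143·-0.59902/0.066928] = -1.8156 m/s.
|v| = 1.8156 m/s.

1.82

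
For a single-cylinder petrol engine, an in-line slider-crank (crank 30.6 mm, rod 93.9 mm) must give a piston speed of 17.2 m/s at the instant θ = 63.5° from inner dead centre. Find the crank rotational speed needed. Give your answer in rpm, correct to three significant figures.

5210

For an in-line slider-crank, |v_piston| = rω|sinθ|·[1 + r cosθ/√(L² − r² sin²θ)].
With r = 0.0306 m, L = 0.0939 m, θ = 63.5°: the bracketed kinematic factor |dx/dθ| = 0.031548 m.
ω = v/|dx/dθ| = 17.2/0.031548 = 545.2 rad/s.
N = 60ω/(2π) = 5206.3 rpm.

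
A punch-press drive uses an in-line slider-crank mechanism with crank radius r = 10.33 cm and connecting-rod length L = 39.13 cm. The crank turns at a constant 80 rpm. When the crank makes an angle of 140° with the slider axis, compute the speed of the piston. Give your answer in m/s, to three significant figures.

0.442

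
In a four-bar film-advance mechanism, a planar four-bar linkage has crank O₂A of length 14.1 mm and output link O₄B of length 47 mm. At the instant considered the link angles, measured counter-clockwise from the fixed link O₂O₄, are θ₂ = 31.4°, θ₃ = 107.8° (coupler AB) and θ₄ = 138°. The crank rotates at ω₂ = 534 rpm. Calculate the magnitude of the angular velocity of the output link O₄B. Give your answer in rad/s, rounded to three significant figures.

ω₂ = 55.92 rad/s (from 534 rpm).
Differentiating the loop-closure r₂e^{iθ₂}+r₃e^{iθ₃}=r₁+r₄e^{iθ₄} gives r₂ω₂e^{iθ₂}+r₃ω₃e^{iθ₃}=r₄ω₄e^{iθ₄}.
Eliminating the other unknown: ω₄ = r₂ω₂ sin(θ₂−θ₃) / [r₄ sin(θ₄−θ₃)].
Numerator sine = -0.97196; denominator sine = +0.50302.
Result = 0.0141·55.92·(-0.97196) / (0.047·(+0.50302)) = -32.416 rad/s; magnitude 32.416 rad/s.

32.4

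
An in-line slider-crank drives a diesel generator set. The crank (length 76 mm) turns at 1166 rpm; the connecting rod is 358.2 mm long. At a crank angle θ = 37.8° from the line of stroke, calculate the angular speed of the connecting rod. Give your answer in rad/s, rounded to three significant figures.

20.6

ω = 122.1 rad/s (converted from 1166 rpm).
The rod makes angle φ with the slider axis where L sinφ = r sinθ; differentiating, L cosφ·φ̇ = r ω cosθ.
L cosφ = √(L² − r² sin²θ) = 0.35516 m.
|ω_rod| = r ω |cosθ| / √(L² − r² sin²θ) = 0.076·122.1·0.79016/0.35516 = 20.646 rad/s.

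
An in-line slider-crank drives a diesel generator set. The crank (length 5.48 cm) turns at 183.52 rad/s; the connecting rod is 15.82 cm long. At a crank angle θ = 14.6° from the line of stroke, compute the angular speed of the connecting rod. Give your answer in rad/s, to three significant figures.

61.8

ω = 183.5 rad/s
The rod makes angle φ with the slider axis where L sinφ = r sinθ; differentiating, L cosφ·φ̇ = r ω cosθ.
L cosφ = √(L² − r² sin²θ) = 0.1576 m.
|ω_rod| = r ω |cosθ| / √(L² − r² sin²θ) = 0.0548·183.5·0.96771/0.1576 = 61.754 rad/s.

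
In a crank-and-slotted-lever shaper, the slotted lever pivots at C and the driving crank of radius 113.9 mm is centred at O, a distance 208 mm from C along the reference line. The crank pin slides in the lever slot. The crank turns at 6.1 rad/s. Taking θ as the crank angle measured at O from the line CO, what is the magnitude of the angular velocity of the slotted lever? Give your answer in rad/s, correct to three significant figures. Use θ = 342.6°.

2.14

ω = 6.1 rad/s
Crank pin A relative to C: A = (d + r cosθ, r sinθ); lever angle φ = atan2(r sinθ, d + r cosθ).
Differentiating tanφ: φ̇ = rω(d cosθ + r)/(d² + r² + 2dr cosθ).
d² + r² + 2dr cosθ = |CA|² = 0.101451 m²;  d cosθ + r = +0.31238 m.
|ω_lever| = |0.1139·6.1·+0.31238| / 0.101451 = 2.1393 rad/s.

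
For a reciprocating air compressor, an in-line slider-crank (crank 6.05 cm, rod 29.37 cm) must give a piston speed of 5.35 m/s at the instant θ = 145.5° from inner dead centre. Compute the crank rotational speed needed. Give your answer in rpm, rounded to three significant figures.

For an in-line slider-crank, |v_piston| = rω|sinθ|·[1 + r cosθ/√(L² − r² sin²θ)].
With r = 0.0605 m, L = 0.2937 m, θ = 145.5°: the bracketed kinematic factor |dx/dθ| = 0.02841 m.
ω = v/|dx/dθ| = 5.35/0.02841 = 188.31 rad/s.
N = 60ω/(2π) = 1798.3 rpm.

1800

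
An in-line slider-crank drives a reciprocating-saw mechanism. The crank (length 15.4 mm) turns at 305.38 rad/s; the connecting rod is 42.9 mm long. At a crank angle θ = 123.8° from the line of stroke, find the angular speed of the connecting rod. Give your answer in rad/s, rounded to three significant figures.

63.9

ω = 305.4 rad/s
The rod makes angle φ with the slider axis where L sinφ = r sinθ; differentiating, L cosφ·φ̇ = r ω cosθ.
L cosφ = √(L² − r² sin²θ) = 0.040947 m.
|ω_rod| = r ω |cosθ| / √(L² − r² sin²θ) = 0.0154·305.4·0.55630/0.040947 = 63.892 rad/s.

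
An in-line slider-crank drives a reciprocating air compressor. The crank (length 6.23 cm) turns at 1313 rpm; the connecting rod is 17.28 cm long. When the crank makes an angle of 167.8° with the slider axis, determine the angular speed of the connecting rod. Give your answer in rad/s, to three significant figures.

48.6

ω = 137.5 rad/s (converted from 1313 rpm).
The rod makes angle φ with the slider axis where L sinφ = r sinθ; differentiating, L cosφ·φ̇ = r ω cosθ.
L cosφ = √(L² − r² sin²θ) = 0.1723 m.
|ω_rod| = r ω |cosθ| / √(L² − r² sin²θ) = 0.0623·137.5·0.97742/0.1723 = 48.594 rad/s.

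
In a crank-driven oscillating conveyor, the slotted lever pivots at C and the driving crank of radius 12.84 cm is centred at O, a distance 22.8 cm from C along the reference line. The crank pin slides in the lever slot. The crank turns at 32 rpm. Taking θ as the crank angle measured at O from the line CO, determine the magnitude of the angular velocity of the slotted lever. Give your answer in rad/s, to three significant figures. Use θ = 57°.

ω = 3.351 rad/s (from 32 rpm).
Crank pin A relative to C: A = (d + r cosθ, r sinθ); lever angle φ = atan2(r sinθ, d + r cosθ).
Differentiating tanφ: φ̇ = rω(d cosθ + r)/(d² + r² + 2dr cosθ).
d² + r² + 2dr cosθ = |CA|² = 0.100359 m²;  d cosθ + r = +0.25258 m.
|ω_lever| = |0.1284·3.351·+0.25258| / 0.100359 = 1.0829 rad/s.

1.08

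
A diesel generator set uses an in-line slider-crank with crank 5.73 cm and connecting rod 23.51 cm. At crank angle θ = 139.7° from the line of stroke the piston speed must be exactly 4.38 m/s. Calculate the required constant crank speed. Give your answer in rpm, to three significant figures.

1390

For an in-line slider-crank, |v_piston| = rω|sinθ|·[1 + r cosθ/√(L² − r² sin²θ)].
With r = 0.0573 m, L = 0.2351 m, θ = 139.7°: the bracketed kinematic factor |dx/dθ| = 0.030085 m.
ω = v/|dx/dθ| = 4.38/0.030085 = 145.59 rad/s.
N = 60ω/(2π) = 1390.3 rpm.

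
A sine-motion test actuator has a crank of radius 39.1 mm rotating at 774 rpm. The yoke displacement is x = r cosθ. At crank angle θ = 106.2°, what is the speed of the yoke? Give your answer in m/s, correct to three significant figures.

ω = 81.05 rad/s (from 774 rpm).
x = r cosθ ⇒ ẋ = −rω sinθ.
|v| = rω|sinθ| = 0.0391·81.05·|sin 106.2°| = 3.0433 m/s.

3.04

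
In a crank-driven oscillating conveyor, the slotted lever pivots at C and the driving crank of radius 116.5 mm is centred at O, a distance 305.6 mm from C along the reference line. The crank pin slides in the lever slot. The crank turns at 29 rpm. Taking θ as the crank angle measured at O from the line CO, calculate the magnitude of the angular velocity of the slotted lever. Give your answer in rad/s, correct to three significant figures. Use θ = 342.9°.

0.826

ω = 3.037 rad/s (from 29 rpm).
Crank pin A relative to C: A = (d + r cosθ, r sinθ); lever angle φ = atan2(r sinθ, d + r cosθ).
Differentiating tanφ: φ̇ = rω(d cosθ + r)/(d² + r² + 2dr cosθ).
d² + r² + 2dr cosθ = |CA|² = 0.175021 m²;  d cosθ + r = +0.40859 m.
|ω_lever| = |0.1165·3.037·+0.40859| / 0.175021 = 0.82595 rad/s.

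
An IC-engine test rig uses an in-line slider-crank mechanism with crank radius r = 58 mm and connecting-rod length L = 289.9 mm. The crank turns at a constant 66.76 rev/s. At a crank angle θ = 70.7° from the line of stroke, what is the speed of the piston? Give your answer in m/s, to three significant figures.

ω = 2π·66.8 = 419.5 rad/s
For an in-line slider-crank, x = r cosθ + √(L² − r² sin²θ), so v = −rω sinθ·[1 + r cosθ/√(L² − r² sin²θ)].
With r = 0.058 m, L = 0.2899 m, θ = 70.7°: √(L² − r² sin²θ) = 0.28468 m.
v = −0.058·419.5·0.94380·[1 + 0.058·0.33051/0.28468] = -24.508 m/s.
|v| = 24.508 m/s.

24.5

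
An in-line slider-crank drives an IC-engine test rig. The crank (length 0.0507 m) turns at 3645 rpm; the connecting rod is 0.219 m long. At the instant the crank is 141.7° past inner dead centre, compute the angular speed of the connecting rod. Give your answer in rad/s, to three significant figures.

70.1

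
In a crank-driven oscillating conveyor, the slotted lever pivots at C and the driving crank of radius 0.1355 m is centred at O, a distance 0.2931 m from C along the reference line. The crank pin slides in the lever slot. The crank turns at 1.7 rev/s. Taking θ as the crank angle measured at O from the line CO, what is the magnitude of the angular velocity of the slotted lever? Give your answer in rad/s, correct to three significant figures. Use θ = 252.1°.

0.823

ω = 10.68 rad/s (from 1.7 rev/s).
Crank pin A relative to C: A = (d + r cosθ, r sinθ); lever angle φ = atan2(r sinθ, d + r cosθ).
Differentiating tanφ: φ̇ = rω(d cosθ + r)/(d² + r² + 2dr cosθ).
d² + r² + 2dr cosθ = |CA|² = 0.0798545 m²;  d cosθ + r = +0.045414 m.
|ω_lever| = |0.1355·10.68·+0.045414| / 0.0798545 = 0.82311 rad/s.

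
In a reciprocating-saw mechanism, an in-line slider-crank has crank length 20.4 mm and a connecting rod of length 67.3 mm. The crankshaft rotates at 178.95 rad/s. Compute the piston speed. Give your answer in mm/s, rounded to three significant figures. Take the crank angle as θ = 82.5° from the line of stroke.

ω = 178.9 rad/s
For an in-line slider-crank, x = r cosθ + √(L² − r² sin²θ), so v = −rω sinθ·[1 + r cosθ/√(L² − r² sin²θ)].
With r = 0.0204 m, L = 0.0673 m, θ = 82.5°: √(L² − r² sin²θ) = 0.064189 m.
v = −0.0204·178.9·0.99144·[1 + 0.0204·0.13053/0.064189] = -3.7695 m/s.
|v| = 3.7695 m/s = 3769.5 mm/s.

3770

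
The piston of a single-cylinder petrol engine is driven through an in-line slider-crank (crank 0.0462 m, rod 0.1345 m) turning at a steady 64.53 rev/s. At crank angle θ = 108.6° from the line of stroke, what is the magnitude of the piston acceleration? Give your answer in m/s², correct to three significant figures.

ω = 2π·64.5 = 405.5 rad/s
x(θ) = r cosθ + √(L² − r² sin²θ); with ω constant, a = ω²·d²x/dθ².
d²x/dθ² = −r cosθ − r²(cos2θ)/√u − r⁴ sin²2θ/(4u^{3/2}),  u = L² − r² sin²θ = 0.016173 m².
Substituting r = 0.0462 m, L = 0.1345 m, θ = 108.6°: d²x/dθ² = +0.027902 m.
a = ω²·d²x/dθ² = (405.5)²·(+0.027902) = +4586.9 m/s²;  |a| = 4586.9 m/s².

4590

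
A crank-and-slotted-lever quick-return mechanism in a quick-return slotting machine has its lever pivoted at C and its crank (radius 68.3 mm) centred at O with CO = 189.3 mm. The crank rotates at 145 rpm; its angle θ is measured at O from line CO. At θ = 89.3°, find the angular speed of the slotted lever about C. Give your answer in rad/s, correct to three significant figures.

ω = 15.18 rad/s (from 145 rpm).
Crank pin A relative to C: A = (d + r cosθ, r sinθ); lever angle φ = atan2(r sinθ, d + r cosθ).
Differentiating tanφ: φ̇ = rω(d cosθ + r)/(d² + r² + 2dr cosθ).
d² + r² + 2dr cosθ = |CA|² = 0.0408153 m²;  d cosθ + r = +0.070613 m.
|ω_lever| = |0.0683·15.18·+0.070613| / 0.0408153 = 1.7942 rad/s.

1.79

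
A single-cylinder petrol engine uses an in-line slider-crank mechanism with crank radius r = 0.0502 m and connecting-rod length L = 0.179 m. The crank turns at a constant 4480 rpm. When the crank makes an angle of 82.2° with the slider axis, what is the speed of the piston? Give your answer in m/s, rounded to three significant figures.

24.3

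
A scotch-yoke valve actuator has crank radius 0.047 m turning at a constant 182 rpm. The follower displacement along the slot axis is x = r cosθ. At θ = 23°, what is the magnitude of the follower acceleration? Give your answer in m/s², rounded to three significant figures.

ω = 19.06 rad/s (from 182 rpm).
x = r cosθ ⇒ ẍ = −rω² cosθ (ω constant).
|a| = rω²|cosθ| = 0.047·(19.06)²·|cos 23°| = 15.715 m/s².

15.7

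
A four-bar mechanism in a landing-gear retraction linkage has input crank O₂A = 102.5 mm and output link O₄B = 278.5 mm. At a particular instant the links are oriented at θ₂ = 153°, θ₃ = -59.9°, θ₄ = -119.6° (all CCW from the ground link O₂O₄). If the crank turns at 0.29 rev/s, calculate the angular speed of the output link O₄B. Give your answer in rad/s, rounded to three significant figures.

0.422

ω₂ = 1.822 rad/s (from 0.29 rev/s).
Differentiating the loop-closure r₂e^{iθ₂}+r₃e^{iθ₃}=r₁+r₄e^{iθ₄} gives r₂ω₂e^{iθ₂}+r₃ω₃e^{iθ₃}=r₄ω₄e^{iθ₄}.
Eliminating the other unknown: ω₄ = r₂ω₂ sin(θ₂−θ₃) / [r₄ sin(θ₄−θ₃)].
Numerator sine = -0.54317; denominator sine = -0.86340.
Result = 0.1025·1.822·(-0.54317) / (0.2785·(-0.86340)) = +0.4219 rad/s; magnitude 0.4219 rad/s.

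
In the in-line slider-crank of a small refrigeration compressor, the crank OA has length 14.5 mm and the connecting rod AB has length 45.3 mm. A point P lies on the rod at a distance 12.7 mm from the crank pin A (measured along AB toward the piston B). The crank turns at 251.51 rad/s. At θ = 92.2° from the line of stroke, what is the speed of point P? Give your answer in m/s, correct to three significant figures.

ω = 251.5 rad/s.  Crank-pin speed |V_A| = rω = 3.6469 m/s, perpendicular to OA.
Rod angle: sinφ = −(r/L) sinθ ⇒ φ = -18.654°; ω_rod = −rω cosθ/√(L²−r²sin²θ) = +3.2618 rad/s.
V_P = V_A + ω_rod × AP, with AP = 0.0127 m along the rod.
Components: V_Px = −rω sinθ − a·ω_rod·sinφ = -3.631 m/s;  V_Py = rω cosθ + a·ω_rod·cosφ = -0.10075 m/s.
|V_P| = √(V_Px² + V_Py²) = 3.6324 m/s.

3.63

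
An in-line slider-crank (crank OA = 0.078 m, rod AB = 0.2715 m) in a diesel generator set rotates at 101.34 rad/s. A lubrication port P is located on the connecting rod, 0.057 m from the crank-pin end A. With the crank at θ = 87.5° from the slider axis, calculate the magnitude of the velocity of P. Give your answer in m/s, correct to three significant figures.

ω = 101.3 rad/s.  Crank-pin speed |V_A| = rω = 7.9045 m/s, perpendicular to OA.
Rod angle: sinφ = −(r/L) sinθ ⇒ φ = -16.680°; ω_rod = −rω cosθ/√(L²−r²sin²θ) = -1.3257 rad/s.
V_P = V_A + ω_rod × AP, with AP = 0.057 m along the rod.
Components: V_Px = −rω sinθ − a·ω_rod·sinφ = -7.9187 m/s;  V_Py = rω cosθ + a·ω_rod·cosφ = +0.2724 m/s.
|V_P| = √(V_Px² + V_Py²) = 7.9234 m/s.

7.92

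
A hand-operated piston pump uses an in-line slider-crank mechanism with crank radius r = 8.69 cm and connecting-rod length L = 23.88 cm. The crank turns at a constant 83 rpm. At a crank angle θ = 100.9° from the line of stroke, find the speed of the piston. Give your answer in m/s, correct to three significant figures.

0.687

ω = 2π·83/60 = 8.692 rad/s
For an in-line slider-crank, x = r cosθ + √(L² − r² sin²θ), so v = −rω sinθ·[1 + r cosθ/√(L² − r² sin²θ)].
With r = 0.0869 m, L = 0.2388 m, θ = 100.9°: √(L² − r² sin²θ) = 0.22303 m.
v = −0.0869·8.692·0.98196·[1 + 0.0869·-0.18910/0.22303] = -0.68704 m/s.
|v| = 0.68704 m/s.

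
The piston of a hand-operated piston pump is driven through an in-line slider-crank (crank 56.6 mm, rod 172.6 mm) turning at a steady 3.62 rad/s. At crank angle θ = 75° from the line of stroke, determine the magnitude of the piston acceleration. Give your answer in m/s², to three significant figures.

ω = 3.62 rad/s
x(θ) = r cosθ + √(L² − r² sin²θ); with ω constant, a = ω²·d²x/dθ².
d²x/dθ² = −r cosθ − r²(cos2θ)/√u − r⁴ sin²2θ/(4u^{3/2}),  u = L² − r² sin²θ = 0.0268018 m².
Substituting r = 0.0566 m, L = 0.1726 m, θ = 75°: d²x/dθ² = +0.0021512 m.
a = ω²·d²x/dθ² = (3.62)²·(+0.0021512) = +0.02819 m/s²;  |a| = 0.02819 m/s².

0.0282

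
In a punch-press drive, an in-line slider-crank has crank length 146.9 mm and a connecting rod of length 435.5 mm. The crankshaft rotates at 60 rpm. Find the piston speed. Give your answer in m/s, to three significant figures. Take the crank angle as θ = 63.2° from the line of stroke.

ω = 2π·60/60 = 6.283 rad/s
For an in-line slider-crank, x = r cosθ + √(L² − r² sin²θ), so v = −rω sinθ·[1 + r cosθ/√(L² − r² sin²θ)].
With r = 0.1469 m, L = 0.4355 m, θ = 63.2°: √(L² − r² sin²θ) = 0.41529 m.
v = −0.1469·6.283·0.89259·[1 + 0.1469·0.45088/0.41529] = -0.95525 m/s.
|v| = 0.95525 m/s.

0.955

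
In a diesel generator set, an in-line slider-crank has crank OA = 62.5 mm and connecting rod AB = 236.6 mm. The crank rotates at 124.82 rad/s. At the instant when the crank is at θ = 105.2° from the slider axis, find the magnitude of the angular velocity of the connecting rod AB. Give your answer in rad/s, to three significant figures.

ω = 124.8 rad/s
The rod makes angle φ with the slider axis where L sinφ = r sinθ; differentiating, L cosφ·φ̇ = r ω cosθ.
L cosφ = √(L² − r² sin²θ) = 0.22878 m.
|ω_rod| = r ω |cosθ| / √(L² − r² sin²θ) = 0.0625·124.8·0.26219/0.22878 = 8.9403 rad/s.

8.94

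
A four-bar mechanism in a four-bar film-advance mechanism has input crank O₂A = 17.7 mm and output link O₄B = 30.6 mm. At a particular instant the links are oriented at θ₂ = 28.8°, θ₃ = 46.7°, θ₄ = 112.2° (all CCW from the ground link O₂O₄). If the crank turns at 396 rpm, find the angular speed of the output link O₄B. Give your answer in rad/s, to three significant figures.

8.10

ω₂ = 41.47 rad/s (from 396 rpm).
Differentiating the loop-closure r₂e^{iθ₂}+r₃e^{iθ₃}=r₁+r₄e^{iθ₄} gives r₂ω₂e^{iθ₂}+r₃ω₃e^{iθ₃}=r₄ω₄e^{iθ₄}.
Eliminating the other unknown: ω₄ = r₂ω₂ sin(θ₂−θ₃) / [r₄ sin(θ₄−θ₃)].
Numerator sine = -0.30736; denominator sine = +0.90996.
Result = 0.0177·41.47·(-0.30736) / (0.0306·(+0.90996)) = -8.1021 rad/s; magnitude 8.1021 rad/s.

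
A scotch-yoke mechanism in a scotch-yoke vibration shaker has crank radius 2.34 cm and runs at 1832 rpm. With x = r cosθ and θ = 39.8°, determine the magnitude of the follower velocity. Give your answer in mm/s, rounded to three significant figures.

2870

ω = 191.8 rad/s (from 1832 rpm).
x = r cosθ ⇒ ẋ = −rω sinθ.
|v| = rω|sinθ| = 0.0234·191.8·|sin 39.8°| = 2.8736 m/s = 2873.6 mm/s.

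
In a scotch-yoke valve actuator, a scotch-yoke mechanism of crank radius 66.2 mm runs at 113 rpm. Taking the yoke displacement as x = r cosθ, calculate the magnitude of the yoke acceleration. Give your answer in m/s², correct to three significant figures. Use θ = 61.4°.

ω = 11.83 rad/s (from 113 rpm).
x = r cosθ ⇒ ẍ = −rω² cosθ (ω constant).
|a| = rω²|cosθ| = 0.0662·(11.83)²·|cos 61.4°| = 4.4374 m/s².

4.44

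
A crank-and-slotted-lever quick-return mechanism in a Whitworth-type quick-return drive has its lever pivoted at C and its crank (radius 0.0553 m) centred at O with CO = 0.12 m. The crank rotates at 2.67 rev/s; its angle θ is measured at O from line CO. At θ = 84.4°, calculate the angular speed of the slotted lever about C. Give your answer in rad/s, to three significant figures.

3.31

ω = 16.78 rad/s (from 2.67 rev/s).
Crank pin A relative to C: A = (d + r cosθ, r sinθ); lever angle φ = atan2(r sinθ, d + r cosθ).
Differentiating tanφ: φ̇ = rω(d cosθ + r)/(d² + r² + 2dr cosθ).
d² + r² + 2dr cosθ = |CA|² = 0.0187532 m²;  d cosθ + r = +0.06701 m.
|ω_lever| = |0.0553·16.78·+0.06701| / 0.0187532 = 3.315 rad/s.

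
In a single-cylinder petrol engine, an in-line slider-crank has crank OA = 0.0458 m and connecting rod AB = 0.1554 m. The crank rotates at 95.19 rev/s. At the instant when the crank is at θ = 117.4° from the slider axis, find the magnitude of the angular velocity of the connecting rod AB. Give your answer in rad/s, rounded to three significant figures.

ω = 598.1 rad/s (converted from 95.19 rev/s).
The rod makes angle φ with the slider axis where L sinφ = r sinθ; differentiating, L cosφ·φ̇ = r ω cosθ.
L cosφ = √(L² − r² sin²θ) = 0.14999 m.
|ω_rod| = r ω |cosθ| / √(L² − r² sin²θ) = 0.0458·598.1·0.46020/0.14999 = 84.049 rad/s.

84.0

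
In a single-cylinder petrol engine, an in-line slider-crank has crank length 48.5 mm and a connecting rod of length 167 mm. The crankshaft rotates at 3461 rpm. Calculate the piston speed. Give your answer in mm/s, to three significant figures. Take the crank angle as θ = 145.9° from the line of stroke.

ω = 2π·3461/60 = 362.4 rad/s
For an in-line slider-crank, x = r cosθ + √(L² − r² sin²θ), so v = −rω sinθ·[1 + r cosθ/√(L² − r² sin²θ)].
With r = 0.0485 m, L = 0.167 m, θ = 145.9°: √(L² − r² sin²θ) = 0.16477 m.
v = −0.0485·362.4·0.56064·[1 + 0.0485·-0.82806/0.16477] = -7.4529 m/s.
|v| = 7.4529 m/s = 7452.9 mm/s.

7450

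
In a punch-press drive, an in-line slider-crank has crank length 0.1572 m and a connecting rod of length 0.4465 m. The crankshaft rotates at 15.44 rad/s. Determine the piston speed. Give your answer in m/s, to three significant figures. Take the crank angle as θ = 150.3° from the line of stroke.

ω = 15.44 rad/s
For an in-line slider-crank, x = r cosθ + √(L² − r² sin²θ), so v = −rω sinθ·[1 + r cosθ/√(L² − r² sin²θ)].
With r = 0.1572 m, L = 0.4465 m, θ = 150.3°: √(L² − r² sin²θ) = 0.43965 m.
v = −0.1572·15.44·0.49546·[1 + 0.1572·-0.86863/0.43965] = -0.82907 m/s.
|v| = 0.82907 m/s.

0.829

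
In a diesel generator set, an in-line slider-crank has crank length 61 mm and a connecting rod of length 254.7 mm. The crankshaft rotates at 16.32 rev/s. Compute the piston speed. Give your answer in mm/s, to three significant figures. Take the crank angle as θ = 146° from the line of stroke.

2800

ω = 2π·16.3 = 102.5 rad/s
For an in-line slider-crank, x = r cosθ + √(L² − r² sin²θ), so v = −rω sinθ·[1 + r cosθ/√(L² − r² sin²θ)].
With r = 0.061 m, L = 0.2547 m, θ = 146°: √(L² − r² sin²θ) = 0.25241 m.
v = −0.061·102.5·0.55919·[1 + 0.061·-0.82904/0.25241] = -2.797 m/s.
|v| = 2.797 m/s = 2797 mm/s.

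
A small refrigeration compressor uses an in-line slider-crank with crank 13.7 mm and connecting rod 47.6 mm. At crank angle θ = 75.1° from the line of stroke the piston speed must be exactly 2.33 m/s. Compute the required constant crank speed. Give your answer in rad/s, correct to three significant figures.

For an in-line slider-crank, |v_piston| = rω|sinθ|·[1 + r cosθ/√(L² − r² sin²θ)].
With r = 0.0137 m, L = 0.0476 m, θ = 75.1°: the bracketed kinematic factor |dx/dθ| = 0.014259 m.
ω = v/|dx/dθ| = 2.33/0.014259 = 163.4 rad/s.

163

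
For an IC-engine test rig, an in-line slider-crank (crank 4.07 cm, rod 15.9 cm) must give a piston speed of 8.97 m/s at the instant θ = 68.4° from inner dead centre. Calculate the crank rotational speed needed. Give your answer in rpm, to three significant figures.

2060

For an in-line slider-crank, |v_piston| = rω|sinθ|·[1 + r cosθ/√(L² − r² sin²θ)].
With r = 0.0407 m, L = 0.159 m, θ = 68.4°: the bracketed kinematic factor |dx/dθ| = 0.041513 m.
ω = v/|dx/dθ| = 8.97/0.041513 = 216.08 rad/s.
N = 60ω/(2π) = 2063.4 rpm.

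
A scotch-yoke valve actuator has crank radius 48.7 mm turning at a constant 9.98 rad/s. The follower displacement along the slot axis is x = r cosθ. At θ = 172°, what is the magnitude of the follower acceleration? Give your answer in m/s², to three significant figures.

4.80

ω = 9.98 rad/s
x = r cosθ ⇒ ẍ = −rω² cosθ (ω constant).
|a| = rω²|cosθ| = 0.0487·(9.98)²·|cos 172°| = 4.8033 m/s².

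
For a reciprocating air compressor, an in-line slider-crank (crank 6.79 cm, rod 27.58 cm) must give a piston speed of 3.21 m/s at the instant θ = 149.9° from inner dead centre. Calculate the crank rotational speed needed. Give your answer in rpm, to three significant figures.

1150

For an in-line slider-crank, |v_piston| = rω|sinθ|·[1 + r cosθ/√(L² − r² sin²θ)].
With r = 0.0679 m, L = 0.2758 m, θ = 149.9°: the bracketed kinematic factor |dx/dθ| = 0.026744 m.
ω = v/|dx/dθ| = 3.21/0.026744 = 120.03 rad/s.
N = 60ω/(2π) = 1146.2 rpm.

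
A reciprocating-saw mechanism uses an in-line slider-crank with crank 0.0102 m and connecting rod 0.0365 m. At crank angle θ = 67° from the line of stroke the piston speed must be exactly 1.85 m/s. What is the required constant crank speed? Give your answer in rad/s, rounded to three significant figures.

177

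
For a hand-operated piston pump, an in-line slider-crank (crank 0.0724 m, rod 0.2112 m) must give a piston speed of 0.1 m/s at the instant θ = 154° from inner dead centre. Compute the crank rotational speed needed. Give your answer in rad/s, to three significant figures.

For an in-line slider-crank, |v_piston| = rω|sinθ|·[1 + r cosθ/√(L² − r² sin²θ)].
With r = 0.0724 m, L = 0.2112 m, θ = 154°: the bracketed kinematic factor |dx/dθ| = 0.021847 m.
ω = v/|dx/dθ| = 0.1/0.021847 = 4.5773 rad/s.

4.58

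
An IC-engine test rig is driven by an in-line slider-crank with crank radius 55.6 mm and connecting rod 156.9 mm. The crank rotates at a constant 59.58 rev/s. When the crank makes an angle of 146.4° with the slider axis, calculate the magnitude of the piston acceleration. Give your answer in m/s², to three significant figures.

ω = 2π·59.6 = 374.4 rad/s
x(θ) = r cosθ + √(L² − r² sin²θ); with ω constant, a = ω²·d²x/dθ².
d²x/dθ² = −r cosθ − r²(cos2θ)/√u − r⁴ sin²2θ/(4u^{3/2}),  u = L² − r² sin²θ = 0.0236709 m².
Substituting r = 0.0556 m, L = 0.1569 m, θ = 146.4°: d²x/dθ² = +0.037967 m.
a = ω²·d²x/dθ² = (374.4)²·(+0.037967) = +5320.6 m/s²;  |a| = 5320.6 m/s².

5320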